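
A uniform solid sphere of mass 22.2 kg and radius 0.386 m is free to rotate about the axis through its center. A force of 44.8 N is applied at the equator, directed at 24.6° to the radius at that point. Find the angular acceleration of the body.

α ≈ 5.44 rad/s²

I = (2/5)MR² = (2/5)(22.2)(0.386)² = 1.323 kg·m².
Only the tangential component produces torque: τ = F R sinθ = (44.8)(0.386) sin 24.6° = 7.199 N·m.
Newton's second law for rotation, τ = Iα, gives α = τ/I = 7.199/1.323 = 5.441 rad/s².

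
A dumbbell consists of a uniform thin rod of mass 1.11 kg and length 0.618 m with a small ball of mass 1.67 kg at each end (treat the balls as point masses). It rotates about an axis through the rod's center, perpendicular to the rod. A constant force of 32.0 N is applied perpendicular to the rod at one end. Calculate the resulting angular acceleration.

I_rod = (1/12)ML² = (1/12)(1.11)(0.618)² = 0.03533 kg·m².
I_balls = 2·m·(L/2)² = 2(1.67)(0.3090)² = 0.3189 kg·m².
Total I = 0.3542 kg·m².
τ = F·(L/2) = (32.0)(0.309) = 9.888 N·m.
α = τ/I = 9.888/0.3542 = 27.91 rad/s².

α ≈ 27.9 rad/s²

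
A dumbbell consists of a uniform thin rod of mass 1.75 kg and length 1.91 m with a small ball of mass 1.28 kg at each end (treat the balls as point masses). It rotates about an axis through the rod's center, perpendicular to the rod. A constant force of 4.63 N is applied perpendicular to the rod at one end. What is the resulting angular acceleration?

α ≈ 1.54 rad/s²

I_rod = (1/12)ML² = (1/12)(1.75)(1.91)² = 0.5320 kg·m².
I_balls = 2·m·(L/2)² = 2(1.28)(0.9550)² = 2.335 kg·m².
Total I = 2.867 kg·m².
τ = F·(L/2) = (4.63)(0.955) = 4.422 N·m.
α = τ/I = 4.422/2.867 = 1.542 rad/s².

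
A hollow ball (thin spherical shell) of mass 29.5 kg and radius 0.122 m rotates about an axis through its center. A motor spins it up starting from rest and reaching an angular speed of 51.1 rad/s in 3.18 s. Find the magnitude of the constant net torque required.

I = (2/3)MR² = (2/3)(29.5)(0.122)² = 0.2927 kg·m².
α = Δω/Δt = (51.1 − 0)/3.18 = 16.07 rad/s².
τ = Iα = (0.2927)(16.07) = 4.704 N·m.

τ ≈ 4.70 N·m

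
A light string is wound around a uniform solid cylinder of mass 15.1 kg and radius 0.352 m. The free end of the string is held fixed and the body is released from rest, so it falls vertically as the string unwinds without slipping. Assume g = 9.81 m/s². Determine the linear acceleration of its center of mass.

Translation: Mg − T = Ma. Rotation about the center: TR = Iα with I = ½MR².
With a = αR: T = (I/R²)a = (1/2)M a, so Mg = (1 + 0.5000)Ma.
a = g/(1 + 0.5000) = 9.81/1.500 = 6.540 m/s².

a ≈ 6.54 m/s²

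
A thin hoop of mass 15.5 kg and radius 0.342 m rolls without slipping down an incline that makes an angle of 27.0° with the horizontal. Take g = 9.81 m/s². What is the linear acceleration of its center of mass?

Translation along the incline: Mg sinθ − f = Ma.
Rotation about the center: fR = Iα with I = MR². No-slip gives a = αR, so f = (I/R²)a = M a.
Substituting: Mg sinθ = (1 + 1.000)Ma, so a = g sinθ/(1 + 1.000) = (9.81) sin 27.0° / 2.000 = 2.227 m/s².

a ≈ 2.23 m/s²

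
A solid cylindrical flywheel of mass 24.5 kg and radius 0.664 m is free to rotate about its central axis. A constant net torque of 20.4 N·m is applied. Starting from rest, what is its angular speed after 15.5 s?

I = ½MR² = (1/2)(24.5)(0.664)² = 5.401 kg·m².
α = τ/I = 20.4/5.401 = 3.777 rad/s².
ω = ω₀ + αt = 0 + (3.777)(15.5) = 58.54 rad/s.

ω ≈ 58.5 rad/s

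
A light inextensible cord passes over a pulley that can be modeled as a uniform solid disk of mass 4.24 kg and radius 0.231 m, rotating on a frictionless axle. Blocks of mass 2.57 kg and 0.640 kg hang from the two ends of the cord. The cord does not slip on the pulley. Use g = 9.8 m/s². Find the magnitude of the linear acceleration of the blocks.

a ≈ 3.55 m/s²

I = ½MR² = (1/2)(4.24)(0.231)² = 0.1131 kg·m².
Heavier block: m₁g − T₁ = m₁a. Lighter block: T₂ − m₂g = m₂a.
Pulley: (T₁ − T₂)R = Iα = I(a/R), so T₁ − T₂ = (I/R²)a = (1/2)M_p a = 2.120·a.
Adding the three: (m₁ − m₂)g = (m₁ + m₂ + 2.120)a, so a = (2.57 − 0.640)(9.8)/(2.57 + 0.640 + 2.120) = 3.549 m/s².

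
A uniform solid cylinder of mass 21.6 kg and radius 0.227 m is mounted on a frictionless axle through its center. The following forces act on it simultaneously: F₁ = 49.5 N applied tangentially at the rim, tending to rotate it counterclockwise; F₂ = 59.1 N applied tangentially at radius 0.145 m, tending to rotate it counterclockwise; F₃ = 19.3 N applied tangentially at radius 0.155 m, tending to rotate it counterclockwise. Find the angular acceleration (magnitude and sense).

α ≈ 41.0 rad/s², counterclockwise

I = ½MR² = (1/2)(21.6)(0.227)² = 0.5565 kg·m².
Taking counterclockwise as positive: τ₁ = +(49.5)(0.227) = +11.24 N·m; τ₂ = +(59.1)(0.145) = +8.569 N·m; τ₃ = +(19.3)(0.155) = +2.992 N·m.
Net torque τ = 22.80 N·m.
α = τ/I = 22.80/0.5565 = 40.96 rad/s².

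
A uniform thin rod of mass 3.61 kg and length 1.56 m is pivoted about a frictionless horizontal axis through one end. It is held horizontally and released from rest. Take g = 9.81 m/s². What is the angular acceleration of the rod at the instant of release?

About the pivot, I = (1/3)ML² = (1/3)(3.61)(1.56)² = 2.928 kg·m².
The weight acts at the center, a distance L/2 = 0.7800 m from the pivot; τ = Mg(L/2) = 27.62 N·m.
α = τ/I = 27.62/2.928 = 9.433 rad/s².

α ≈ 9.43 rad/s²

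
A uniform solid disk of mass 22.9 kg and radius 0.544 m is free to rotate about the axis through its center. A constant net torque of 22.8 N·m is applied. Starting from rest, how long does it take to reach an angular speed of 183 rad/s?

I = ½MR² = (1/2)(22.9)(0.544)² = 3.388 kg·m².
α = τ/I = 22.8/3.388 = 6.729 rad/s².
ω = αt ⇒ t = ω/α = 183/6.729 = 27.20 s.

t ≈ 27.2 s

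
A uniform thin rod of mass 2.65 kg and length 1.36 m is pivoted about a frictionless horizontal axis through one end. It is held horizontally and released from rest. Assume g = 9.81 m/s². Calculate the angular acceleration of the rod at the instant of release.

α ≈ 10.8 rad/s²

About the pivot, I = (1/3)ML² = (1/3)(2.65)(1.36)² = 1.634 kg·m².
The weight acts at the center, a distance L/2 = 0.6800 m from the pivot; τ = Mg(L/2) = 17.68 N·m.
α = τ/I = 17.68/1.634 = 10.82 rad/s².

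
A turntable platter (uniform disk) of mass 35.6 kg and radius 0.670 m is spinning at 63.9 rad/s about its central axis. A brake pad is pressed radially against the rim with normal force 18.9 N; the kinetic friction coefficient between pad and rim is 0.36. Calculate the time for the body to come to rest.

I = ½MR² = (1/2)(35.6)(0.670)² = 7.990 kg·m².
Friction force f = μN = (0.36)(18.9) = 6.804 N at the rim; torque magnitude τ = fR = 4.559 N·m, opposing ω.
|α| = τ/I = 4.559/7.990 = 0.5705 rad/s² (deceleration).
0 = ω₀ − |α|t ⇒ t = ω₀/|α| = 63.9/0.5705 = 112.0 s.

t ≈ 112 s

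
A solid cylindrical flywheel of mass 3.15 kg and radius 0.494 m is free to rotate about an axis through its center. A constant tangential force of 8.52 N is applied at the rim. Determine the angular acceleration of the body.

I = ½MR² = (1/2)(3.15)(0.494)² = 0.3844 kg·m².
τ = F R = (8.52)(0.494) = 4.209 N·m.
Newton's second law for rotation, τ = Iα, gives α = τ/I = 4.209/0.3844 = 10.95 rad/s².

α ≈ 11.0 rad/s²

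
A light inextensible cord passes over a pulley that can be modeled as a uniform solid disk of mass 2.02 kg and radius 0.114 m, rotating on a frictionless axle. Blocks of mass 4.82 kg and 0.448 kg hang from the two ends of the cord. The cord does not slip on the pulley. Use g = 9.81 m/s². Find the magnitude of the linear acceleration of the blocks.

I = ½MR² = (1/2)(2.02)(0.114)² = 0.01313 kg·m².
Heavier block: m₁g − T₁ = m₁a. Lighter block: T₂ − m₂g = m₂a.
Pulley: (T₁ − T₂)R = Iα = I(a/R), so T₁ − T₂ = (I/R²)a = (1/2)M_p a = 1.010·a.
Adding the three: (m₁ − m₂)g = (m₁ + m₂ + 1.010)a, so a = (4.82 − 0.448)(9.81)/(4.82 + 0.448 + 1.010) = 6.832 m/s².

a ≈ 6.83 m/s²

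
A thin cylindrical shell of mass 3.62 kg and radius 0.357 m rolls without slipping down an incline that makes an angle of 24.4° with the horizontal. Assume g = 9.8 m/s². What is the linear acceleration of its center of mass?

a ≈ 2.02 m/s²

Translation along the incline: Mg sinθ − f = Ma.
Rotation about the center: fR = Iα with I = MR². No-slip gives a = αR, so f = (I/R²)a = M a.
Substituting: Mg sinθ = (1 + 1.000)Ma, so a = g sinθ/(1 + 1.000) = (9.8) sin 24.4° / 2.000 = 2.024 m/s².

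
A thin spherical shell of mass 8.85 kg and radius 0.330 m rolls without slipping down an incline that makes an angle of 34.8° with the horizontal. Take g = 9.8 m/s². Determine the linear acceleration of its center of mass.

Translation along the incline: Mg sinθ − f = Ma.
Rotation about the center: fR = Iα with I = (2/3)MR². No-slip gives a = αR, so f = (I/R²)a = (2/3)M a.
Substituting: Mg sinθ = (1 + 0.6667)Ma, so a = g sinθ/(1 + 0.6667) = (9.8) sin 34.8° / 1.667 = 3.356 m/s².

a ≈ 3.36 m/s²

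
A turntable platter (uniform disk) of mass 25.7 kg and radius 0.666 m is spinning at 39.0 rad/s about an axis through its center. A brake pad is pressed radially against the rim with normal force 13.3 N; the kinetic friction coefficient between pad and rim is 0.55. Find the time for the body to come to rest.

I = ½MR² = (1/2)(25.7)(0.666)² = 5.700 kg·m².
Friction force f = μN = (0.55)(13.3) = 7.315 N at the rim; torque magnitude τ = fR = 4.872 N·m, opposing ω.
|α| = τ/I = 4.872/5.700 = 0.8547 rad/s² (deceleration).
0 = ω₀ − |α|t ⇒ t = ω₀/|α| = 39.0/0.8547 = 45.63 s.

t ≈ 45.6 s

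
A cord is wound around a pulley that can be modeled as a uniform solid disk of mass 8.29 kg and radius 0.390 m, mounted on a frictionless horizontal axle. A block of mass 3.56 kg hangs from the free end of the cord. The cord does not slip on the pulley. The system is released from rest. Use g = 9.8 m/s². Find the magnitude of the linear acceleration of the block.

I = ½MR² = (1/2)(8.29)(0.390)² = 0.6305 kg·m².
Block: mg − T = ma. Pulley: TR = Iα. No-slip: a = αR, so T = (I/R²)a = 4.145·a.
Then mg = (m + 4.145)a, so a = (3.56)(9.8)/(3.56 + 4.145) = 4.528 m/s².

a ≈ 4.53 m/s²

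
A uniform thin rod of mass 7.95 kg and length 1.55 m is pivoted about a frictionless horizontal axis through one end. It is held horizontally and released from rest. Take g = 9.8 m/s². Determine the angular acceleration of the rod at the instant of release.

About the pivot, I = (1/3)ML² = (1/3)(7.95)(1.55)² = 6.367 kg·m².
The weight acts at the center, a distance L/2 = 0.7750 m from the pivot; τ = Mg(L/2) = 60.38 N·m.
α = τ/I = 60.38/6.367 = 9.484 rad/s².

α ≈ 9.48 rad/s²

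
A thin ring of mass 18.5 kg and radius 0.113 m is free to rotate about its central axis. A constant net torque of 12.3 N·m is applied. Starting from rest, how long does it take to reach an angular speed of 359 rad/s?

I = MR² = (18.5)(0.113)² = 0.2362 kg·m².
α = τ/I = 12.3/0.2362 = 52.07 rad/s².
ω = αt ⇒ t = ω/α = 359/52.07 = 6.895 s.

t ≈ 6.89 s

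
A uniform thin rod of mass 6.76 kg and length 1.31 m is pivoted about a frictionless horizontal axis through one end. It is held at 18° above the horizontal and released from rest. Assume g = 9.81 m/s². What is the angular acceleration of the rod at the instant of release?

α ≈ 10.7 rad/s²

About the pivot, I = (1/3)ML² = (1/3)(6.76)(1.31)² = 3.867 kg·m².
The weight acts at the center, a distance L/2 = 0.6550 m from the pivot; τ = Mg(L/2) cos 18° = 41.31 N·m.
α = τ/I = 41.31/3.867 = 10.68 rad/s².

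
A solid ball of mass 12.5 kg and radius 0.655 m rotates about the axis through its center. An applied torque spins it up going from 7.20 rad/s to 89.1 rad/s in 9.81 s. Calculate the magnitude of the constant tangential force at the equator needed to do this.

F ≈ 27.3 N

I = (2/5)MR² = (2/5)(12.5)(0.655)² = 2.145 kg·m².
α = Δω/Δt = (89.1 − 7.20)/9.81 = 8.349 rad/s².
The required torque is τ = Iα = (2.145)(8.349) = 17.91 N·m.
A tangential force at the equator gives τ = FR, so F = τ/R = 17.91/0.655 = 27.34 N.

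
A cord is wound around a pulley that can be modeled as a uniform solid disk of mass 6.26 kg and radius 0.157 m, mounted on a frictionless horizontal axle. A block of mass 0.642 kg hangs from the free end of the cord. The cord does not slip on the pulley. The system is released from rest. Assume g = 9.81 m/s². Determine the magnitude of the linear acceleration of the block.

a ≈ 1.67 m/s²

I = ½MR² = (1/2)(6.26)(0.157)² = 0.07715 kg·m².
Block: mg − T = ma. Pulley: TR = Iα. No-slip: a = αR, so T = (I/R²)a = 3.130·a.
Then mg = (m + 3.130)a, so a = (0.642)(9.81)/(0.642 + 3.130) = 1.670 m/s².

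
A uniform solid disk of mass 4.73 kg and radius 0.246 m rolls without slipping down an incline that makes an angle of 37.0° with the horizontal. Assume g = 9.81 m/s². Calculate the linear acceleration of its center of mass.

Translation along the incline: Mg sinθ − f = Ma.
Rotation about the center: fR = Iα with I = ½MR². No-slip gives a = αR, so f = (I/R²)a = (1/2)M a.
Substituting: Mg sinθ = (1 + 0.5000)Ma, so a = g sinθ/(1 + 0.5000) = (9.81) sin 37.0° / 1.500 = 3.936 m/s².

a ≈ 3.94 m/s²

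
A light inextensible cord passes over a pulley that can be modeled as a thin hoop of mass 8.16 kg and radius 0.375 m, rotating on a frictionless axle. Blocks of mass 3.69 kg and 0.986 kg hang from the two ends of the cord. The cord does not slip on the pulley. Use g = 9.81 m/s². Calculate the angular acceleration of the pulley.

α ≈ 5.51 rad/s²

I = MR² = (8.16)(0.375)² = 1.147 kg·m².
Heavier block: m₁g − T₁ = m₁a. Lighter block: T₂ − m₂g = m₂a.
Pulley: (T₁ − T₂)R = Iα = I(a/R), so T₁ − T₂ = (I/R²)a = 1·M_p a = 8.160·a.
Adding the three: (m₁ − m₂)g = (m₁ + m₂ + 8.160)a, so a = (3.69 − 0.986)(9.81)/(3.69 + 0.986 + 8.160) = 2.067 m/s².
α = a/R = 2.067/0.375 = 5.511 rad/s².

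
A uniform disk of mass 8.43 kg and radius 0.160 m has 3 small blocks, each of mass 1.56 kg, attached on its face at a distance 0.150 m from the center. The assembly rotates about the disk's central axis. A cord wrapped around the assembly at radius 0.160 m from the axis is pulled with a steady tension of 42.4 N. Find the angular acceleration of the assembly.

I_disk = ½MR² = ½(8.43)(0.160)² = 0.1079 kg·m².
I_blocks = 3·m·r² = 3(1.56)(0.150)² = 0.1053 kg·m².
Total I = 0.2132 kg·m².
τ = F r = (42.4)(0.160) = 6.784 N·m.
α = τ/I = 6.784/0.2132 = 31.82 rad/s².

α ≈ 31.8 rad/s²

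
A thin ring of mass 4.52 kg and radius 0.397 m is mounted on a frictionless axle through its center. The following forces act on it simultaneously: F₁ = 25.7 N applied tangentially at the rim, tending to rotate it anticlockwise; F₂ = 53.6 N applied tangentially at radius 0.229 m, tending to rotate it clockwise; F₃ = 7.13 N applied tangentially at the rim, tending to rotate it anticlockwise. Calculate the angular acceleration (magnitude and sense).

I = MR² = (4.52)(0.397)² = 0.7124 kg·m².
Taking anticlockwise as positive: τ₁ = +(25.7)(0.397) = +10.20 N·m; τ₂ = −(53.6)(0.229) = −12.27 N·m; τ₃ = +(7.13)(0.397) = +2.831 N·m.
Net torque τ = 0.7591 N·m.
α = τ/I = 0.7591/0.7124 = 1.066 rad/s².

α ≈ 1.07 rad/s², anticlockwise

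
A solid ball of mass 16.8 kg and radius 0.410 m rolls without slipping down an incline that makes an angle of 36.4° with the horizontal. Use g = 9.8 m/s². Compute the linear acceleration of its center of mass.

a ≈ 4.15 m/s²

Translation along the incline: Mg sinθ − f = Ma.
Rotation about the center: fR = Iα with I = (2/5)MR². No-slip gives a = αR, so f = (I/R²)a = (2/5)M a.
Substituting: Mg sinθ = (1 + 0.4000)Ma, so a = g sinθ/(1 + 0.4000) = (9.8) sin 36.4° / 1.400 = 4.154 m/s².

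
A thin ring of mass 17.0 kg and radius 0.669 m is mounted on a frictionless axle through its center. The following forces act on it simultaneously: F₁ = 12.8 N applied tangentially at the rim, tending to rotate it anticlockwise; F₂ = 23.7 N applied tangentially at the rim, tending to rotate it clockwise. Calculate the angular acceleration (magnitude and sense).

α ≈ 0.958 rad/s², clockwise

I = MR² = (17.0)(0.669)² = 7.609 kg·m².
Taking anticlockwise as positive: τ₁ = +(12.8)(0.669) = +8.563 N·m; τ₂ = −(23.7)(0.669) = −15.86 N·m.
Net torque τ = -7.292 N·m.
α = τ/I = -7.292/7.609 = -0.9584 rad/s².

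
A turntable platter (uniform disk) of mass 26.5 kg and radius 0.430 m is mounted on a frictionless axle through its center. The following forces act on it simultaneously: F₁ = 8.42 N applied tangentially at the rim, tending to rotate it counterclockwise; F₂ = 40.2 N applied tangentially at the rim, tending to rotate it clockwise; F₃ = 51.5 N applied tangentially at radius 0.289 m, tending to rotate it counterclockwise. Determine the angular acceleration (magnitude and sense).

α ≈ 0.497 rad/s², counterclockwise

I = ½MR² = (1/2)(26.5)(0.430)² = 2.450 kg·m².
Taking counterclockwise as positive: τ₁ = +(8.42)(0.430) = +3.621 N·m; τ₂ = −(40.2)(0.430) = −17.29 N·m; τ₃ = +(51.5)(0.289) = +14.88 N·m.
Net torque τ = 1.218 N·m.
α = τ/I = 1.218/2.450 = 0.4972 rad/s².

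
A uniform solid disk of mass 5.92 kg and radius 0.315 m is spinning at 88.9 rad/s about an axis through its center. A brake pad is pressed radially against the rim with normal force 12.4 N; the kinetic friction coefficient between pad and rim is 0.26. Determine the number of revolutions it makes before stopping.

I = ½MR² = (1/2)(5.92)(0.315)² = 0.2937 kg·m².
Friction force f = μN = (0.26)(12.4) = 3.224 N at the rim; torque magnitude τ = fR = 1.016 N·m, opposing ω.
|α| = τ/I = 1.016/0.2937 = 3.458 rad/s² (deceleration).
ω² = ω₀² − 2|α|θ with ω = 0 ⇒ θ = ω₀²/(2|α|) = 1143 rad = 181.9 rev.

≈ 182 revolutions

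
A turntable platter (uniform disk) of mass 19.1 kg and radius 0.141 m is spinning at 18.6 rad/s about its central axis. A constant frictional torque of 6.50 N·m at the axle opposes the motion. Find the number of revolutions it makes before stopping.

≈ 0.804 revolutions

I = ½MR² = (1/2)(19.1)(0.141)² = 0.1899 kg·m².
The net torque has magnitude 6.50 N·m, opposing ω.
|α| = τ/I = 6.500/0.1899 = 34.24 rad/s² (deceleration).
ω² = ω₀² − 2|α|θ with ω = 0 ⇒ θ = ω₀²/(2|α|) = 5.053 rad = 0.8042 rev.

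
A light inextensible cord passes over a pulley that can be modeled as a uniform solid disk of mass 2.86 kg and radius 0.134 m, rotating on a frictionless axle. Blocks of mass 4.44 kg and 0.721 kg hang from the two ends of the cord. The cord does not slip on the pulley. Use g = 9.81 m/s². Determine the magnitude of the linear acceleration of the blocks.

a ≈ 5.54 m/s²

I = ½MR² = (1/2)(2.86)(0.134)² = 0.02568 kg·m².
Heavier block: m₁g − T₁ = m₁a. Lighter block: T₂ − m₂g = m₂a.
Pulley: (T₁ − T₂)R = Iα = I(a/R), so T₁ − T₂ = (I/R²)a = (1/2)M_p a = 1.430·a.
Adding the three: (m₁ − m₂)g = (m₁ + m₂ + 1.430)a, so a = (4.44 − 0.721)(9.81)/(4.44 + 0.721 + 1.430) = 5.535 m/s².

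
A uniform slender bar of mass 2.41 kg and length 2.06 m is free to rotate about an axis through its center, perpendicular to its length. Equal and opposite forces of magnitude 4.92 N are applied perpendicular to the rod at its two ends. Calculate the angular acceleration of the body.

α ≈ 11.9 rad/s²

I = (1/12)ML² = (1/12)(2.41)(2.06)² = 0.8523 kg·m².
The couple gives τ = F·(L/2) + F·(L/2) = F L = (4.92)(2.06) = 10.14 N·m.
Newton's second law for rotation, τ = Iα, gives α = τ/I = 10.14/0.8523 = 11.89 rad/s².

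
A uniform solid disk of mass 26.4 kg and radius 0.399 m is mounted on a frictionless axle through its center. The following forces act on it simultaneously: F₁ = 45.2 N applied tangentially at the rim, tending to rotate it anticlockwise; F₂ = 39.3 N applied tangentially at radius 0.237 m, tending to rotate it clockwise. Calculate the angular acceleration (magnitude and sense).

α ≈ 4.15 rad/s², anticlockwise

I = ½MR² = (1/2)(26.4)(0.399)² = 2.101 kg·m².
Taking anticlockwise as positive: τ₁ = +(45.2)(0.399) = +18.03 N·m; τ₂ = −(39.3)(0.237) = −9.314 N·m.
Net torque τ = 8.721 N·m.
α = τ/I = 8.721/2.101 = 4.150 rad/s².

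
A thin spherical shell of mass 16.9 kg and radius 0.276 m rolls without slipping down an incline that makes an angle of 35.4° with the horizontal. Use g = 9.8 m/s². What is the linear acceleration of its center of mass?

Translation along the incline: Mg sinθ − f = Ma.
Rotation about the center: fR = Iα with I = (2/3)MR². No-slip gives a = αR, so f = (I/R²)a = (2/3)M a.
Substituting: Mg sinθ = (1 + 0.6667)Ma, so a = g sinθ/(1 + 0.6667) = (9.8) sin 35.4° / 1.667 = 3.406 m/s².

a ≈ 3.41 m/s²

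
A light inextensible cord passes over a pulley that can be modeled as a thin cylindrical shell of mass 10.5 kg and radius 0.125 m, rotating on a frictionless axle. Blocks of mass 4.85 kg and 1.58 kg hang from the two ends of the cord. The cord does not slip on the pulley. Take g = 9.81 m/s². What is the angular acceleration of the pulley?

α ≈ 15.2 rad/s²

I = MR² = (10.5)(0.125)² = 0.1641 kg·m².
Heavier block: m₁g − T₁ = m₁a. Lighter block: T₂ − m₂g = m₂a.
Pulley: (T₁ − T₂)R = Iα = I(a/R), so T₁ − T₂ = (I/R²)a = 1·M_p a = 10.50·a.
Adding the three: (m₁ − m₂)g = (m₁ + m₂ + 10.50)a, so a = (4.85 − 1.58)(9.81)/(4.85 + 1.58 + 10.50) = 1.895 m/s².
α = a/R = 1.895/0.125 = 15.16 rad/s².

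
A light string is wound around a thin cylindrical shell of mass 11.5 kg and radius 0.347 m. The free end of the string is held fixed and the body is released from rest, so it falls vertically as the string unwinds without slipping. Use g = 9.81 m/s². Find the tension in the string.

T ≈ 56.4 N

Translation: Mg − T = Ma. Rotation about the center: TR = Iα with I = MR².
With a = αR: T = (I/R²)a = M a, so Mg = (1 + 1.000)Ma.
a = g/(1 + 1.000) = 9.81/2.000 = 4.905 m/s².
T = 1.000·M·a = (1.000)(11.5)(4.905) = 56.41 N.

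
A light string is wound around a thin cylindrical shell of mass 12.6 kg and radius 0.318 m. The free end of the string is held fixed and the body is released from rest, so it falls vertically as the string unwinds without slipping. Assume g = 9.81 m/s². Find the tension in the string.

T ≈ 61.8 N

Translation: Mg − T = Ma. Rotation about the center: TR = Iα with I = MR².
With a = αR: T = (I/R²)a = M a, so Mg = (1 + 1.000)Ma.
a = g/(1 + 1.000) = 9.81/2.000 = 4.905 m/s².
T = 1.000·M·a = (1.000)(12.6)(4.905) = 61.80 N.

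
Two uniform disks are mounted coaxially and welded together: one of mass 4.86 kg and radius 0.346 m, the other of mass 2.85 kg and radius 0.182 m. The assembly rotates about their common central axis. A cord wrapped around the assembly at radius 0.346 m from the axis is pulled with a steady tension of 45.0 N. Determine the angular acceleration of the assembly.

I = ½M₁R₁² + ½M₂R₂² = ½(4.86)(0.346)² + ½(2.85)(0.182)² = 0.3381 kg·m².
τ = F r = (45.0)(0.346) = 15.57 N·m.
α = τ/I = 15.57/0.3381 = 46.05 rad/s².

α ≈ 46.0 rad/s²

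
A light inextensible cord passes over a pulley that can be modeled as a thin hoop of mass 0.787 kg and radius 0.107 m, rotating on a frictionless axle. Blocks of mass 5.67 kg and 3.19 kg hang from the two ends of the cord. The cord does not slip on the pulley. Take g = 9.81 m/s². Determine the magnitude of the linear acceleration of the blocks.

a ≈ 2.52 m/s²

I = MR² = (0.787)(0.107)² = 0.009010 kg·m².
Heavier block: m₁g − T₁ = m₁a. Lighter block: T₂ − m₂g = m₂a.
Pulley: (T₁ − T₂)R = Iα = I(a/R), so T₁ − T₂ = (I/R²)a = 1·M_p a = 0.7870·a.
Adding the three: (m₁ − m₂)g = (m₁ + m₂ + 0.7870)a, so a = (5.67 − 3.19)(9.81)/(5.67 + 3.19 + 0.7870) = 2.522 m/s².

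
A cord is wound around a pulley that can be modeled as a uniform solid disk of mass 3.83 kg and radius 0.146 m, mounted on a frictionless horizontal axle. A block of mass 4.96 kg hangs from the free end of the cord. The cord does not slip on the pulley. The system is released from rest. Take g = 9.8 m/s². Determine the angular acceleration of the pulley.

α ≈ 48.4 rad/s²

I = ½MR² = (1/2)(3.83)(0.146)² = 0.04082 kg·m².
Block: mg − T = ma. Pulley: TR = Iα. No-slip: a = αR, so T = (I/R²)a = 1.915·a.
Then mg = (m + 1.915)a, so a = (4.96)(9.8)/(4.96 + 1.915) = 7.070 m/s².
α = a/R = 7.070/0.146 = 48.43 rad/s².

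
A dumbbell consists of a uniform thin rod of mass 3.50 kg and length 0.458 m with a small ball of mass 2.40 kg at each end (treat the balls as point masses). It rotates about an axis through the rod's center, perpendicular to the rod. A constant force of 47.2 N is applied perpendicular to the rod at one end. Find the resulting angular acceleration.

I_rod = (1/12)ML² = (1/12)(3.50)(0.458)² = 0.06118 kg·m².
I_balls = 2·m·(L/2)² = 2(2.40)(0.2290)² = 0.2517 kg·m².
Total I = 0.3129 kg·m².
τ = F·(L/2) = (47.2)(0.229) = 10.81 N·m.
α = τ/I = 10.81/0.3129 = 34.54 rad/s².

α ≈ 34.5 rad/s²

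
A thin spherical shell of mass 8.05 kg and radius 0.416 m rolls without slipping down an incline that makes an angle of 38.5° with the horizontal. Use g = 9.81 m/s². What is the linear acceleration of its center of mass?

Translation along the incline: Mg sinθ − f = Ma.
Rotation about the center: fR = Iα with I = (2/3)MR². No-slip gives a = αR, so f = (I/R²)a = (2/3)M a.
Substituting: Mg sinθ = (1 + 0.6667)Ma, so a = g sinθ/(1 + 0.6667) = (9.81) sin 38.5° / 1.667 = 3.664 m/s².

a ≈ 3.66 m/s²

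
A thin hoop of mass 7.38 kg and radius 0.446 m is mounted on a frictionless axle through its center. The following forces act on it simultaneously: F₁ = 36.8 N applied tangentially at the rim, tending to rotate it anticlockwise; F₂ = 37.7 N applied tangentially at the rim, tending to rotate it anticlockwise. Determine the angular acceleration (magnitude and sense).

α ≈ 22.6 rad/s², anticlockwise

I = MR² = (7.38)(0.446)² = 1.468 kg·m².
Taking anticlockwise as positive: τ₁ = +(36.8)(0.446) = +16.41 N·m; τ₂ = +(37.7)(0.446) = +16.81 N·m.
Net torque τ = 33.23 N·m.
α = τ/I = 33.23/1.468 = 22.63 rad/s².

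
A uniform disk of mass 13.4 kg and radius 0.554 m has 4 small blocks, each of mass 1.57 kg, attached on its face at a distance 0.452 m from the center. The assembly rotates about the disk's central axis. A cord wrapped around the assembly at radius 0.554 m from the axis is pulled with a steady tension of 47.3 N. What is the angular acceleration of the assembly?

α ≈ 7.85 rad/s²

I_disk = ½MR² = ½(13.4)(0.554)² = 2.056 kg·m².
I_blocks = 4·m·r² = 4(1.57)(0.452)² = 1.283 kg·m².
Total I = 3.339 kg·m².
τ = F r = (47.3)(0.554) = 26.20 N·m.
α = τ/I = 26.20/3.339 = 7.847 rad/s².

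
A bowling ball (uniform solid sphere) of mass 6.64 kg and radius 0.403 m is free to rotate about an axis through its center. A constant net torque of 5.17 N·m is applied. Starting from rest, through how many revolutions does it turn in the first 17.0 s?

≈ 276 revolutions

I = (2/5)MR² = (2/5)(6.64)(0.403)² = 0.4314 kg·m².
α = τ/I = 5.17/0.4314 = 11.99 rad/s².
θ = ½αt² = ½(11.99)(17.0)² = 1732 rad.
Revolutions = θ/(2π) = 275.6.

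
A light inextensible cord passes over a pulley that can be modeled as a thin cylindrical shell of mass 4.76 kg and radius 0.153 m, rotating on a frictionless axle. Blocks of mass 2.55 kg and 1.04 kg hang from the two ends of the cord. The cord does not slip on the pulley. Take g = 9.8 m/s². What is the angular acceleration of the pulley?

I = MR² = (4.76)(0.153)² = 0.1114 kg·m².
Heavier block: m₁g − T₁ = m₁a. Lighter block: T₂ − m₂g = m₂a.
Pulley: (T₁ − T₂)R = Iα = I(a/R), so T₁ − T₂ = (I/R²)a = 1·M_p a = 4.760·a.
Adding the three: (m₁ − m₂)g = (m₁ + m₂ + 4.760)a, so a = (2.55 − 1.04)(9.8)/(2.55 + 1.04 + 4.760) = 1.772 m/s².
α = a/R = 1.772/0.153 = 11.58 rad/s².

α ≈ 11.6 rad/s²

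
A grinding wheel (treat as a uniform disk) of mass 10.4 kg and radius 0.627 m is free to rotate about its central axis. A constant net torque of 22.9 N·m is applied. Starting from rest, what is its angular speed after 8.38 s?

ω ≈ 93.9 rad/s

I = ½MR² = (1/2)(10.4)(0.627)² = 2.044 kg·m².
α = τ/I = 22.9/2.044 = 11.20 rad/s².
ω = ω₀ + αt = 0 + (11.20)(8.38) = 93.87 rad/s.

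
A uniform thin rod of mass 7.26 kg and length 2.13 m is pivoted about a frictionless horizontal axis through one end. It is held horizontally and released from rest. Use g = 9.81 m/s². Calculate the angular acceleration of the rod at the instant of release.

About the pivot, I = (1/3)ML² = (1/3)(7.26)(2.13)² = 10.98 kg·m².
The weight acts at the center, a distance L/2 = 1.065 m from the pivot; τ = Mg(L/2) = 75.85 N·m.
α = τ/I = 75.85/10.98 = 6.908 rad/s².
(Equivalently α = (3g/(2L)) = 6.908 rad/s².)

α ≈ 6.91 rad/s²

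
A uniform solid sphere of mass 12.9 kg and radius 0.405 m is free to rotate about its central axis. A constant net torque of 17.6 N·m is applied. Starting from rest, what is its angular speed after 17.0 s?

ω ≈ 354 rad/s

I = (2/5)MR² = (2/5)(12.9)(0.405)² = 0.8464 kg·m².
α = τ/I = 17.6/0.8464 = 20.79 rad/s².
ω = ω₀ + αt = 0 + (20.79)(17.0) = 353.5 rad/s.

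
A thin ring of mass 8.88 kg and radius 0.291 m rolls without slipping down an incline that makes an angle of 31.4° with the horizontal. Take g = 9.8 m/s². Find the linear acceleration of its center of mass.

a ≈ 2.55 m/s²

Translation along the incline: Mg sinθ − f = Ma.
Rotation about the center: fR = Iα with I = MR². No-slip gives a = αR, so f = (I/R²)a = M a.
Substituting: Mg sinθ = (1 + 1.000)Ma, so a = g sinθ/(1 + 1.000) = (9.8) sin 31.4° / 2.000 = 2.553 m/s².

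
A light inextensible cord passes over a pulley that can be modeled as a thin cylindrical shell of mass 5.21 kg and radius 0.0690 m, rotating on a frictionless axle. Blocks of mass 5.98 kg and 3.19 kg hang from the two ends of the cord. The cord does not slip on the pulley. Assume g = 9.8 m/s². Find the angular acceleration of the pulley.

I = MR² = (5.21)(0.0690)² = 0.02480 kg·m².
Heavier block: m₁g − T₁ = m₁a. Lighter block: T₂ − m₂g = m₂a.
Pulley: (T₁ − T₂)R = Iα = I(a/R), so T₁ − T₂ = (I/R²)a = 1·M_p a = 5.210·a.
Adding the three: (m₁ − m₂)g = (m₁ + m₂ + 5.210)a, so a = (5.98 − 3.19)(9.8)/(5.98 + 3.19 + 5.210) = 1.901 m/s².
α = a/R = 1.901/0.0690 = 27.56 rad/s².

α ≈ 27.6 rad/s²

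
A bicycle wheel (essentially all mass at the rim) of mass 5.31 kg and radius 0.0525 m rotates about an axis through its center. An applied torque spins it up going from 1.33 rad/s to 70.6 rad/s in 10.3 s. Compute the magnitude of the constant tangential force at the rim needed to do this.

I = MR² = (5.31)(0.0525)² = 0.01464 kg·m².
α = Δω/Δt = (70.6 − 1.33)/10.3 = 6.725 rad/s².
The required torque is τ = Iα = (0.01464)(6.725) = 0.09843 N·m.
A tangential force at the rim gives τ = FR, so F = τ/R = 0.09843/0.0525 = 1.875 N.

F ≈ 1.87 N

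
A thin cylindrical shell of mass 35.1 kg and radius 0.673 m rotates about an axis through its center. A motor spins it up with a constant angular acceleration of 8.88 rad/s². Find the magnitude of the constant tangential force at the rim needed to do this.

I = MR² = (35.1)(0.673)² = 15.90 kg·m².
The required torque is τ = Iα = (15.90)(8.880) = 141.2 N·m.
A tangential force at the rim gives τ = FR, so F = τ/R = 141.2/0.673 = 209.8 N.

F ≈ 210 N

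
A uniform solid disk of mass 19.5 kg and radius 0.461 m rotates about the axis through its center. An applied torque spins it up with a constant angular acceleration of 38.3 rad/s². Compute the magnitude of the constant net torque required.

I = ½MR² = (1/2)(19.5)(0.461)² = 2.072 kg·m².
τ = Iα = (2.072)(38.30) = 79.36 N·m.

τ ≈ 79.4 N·m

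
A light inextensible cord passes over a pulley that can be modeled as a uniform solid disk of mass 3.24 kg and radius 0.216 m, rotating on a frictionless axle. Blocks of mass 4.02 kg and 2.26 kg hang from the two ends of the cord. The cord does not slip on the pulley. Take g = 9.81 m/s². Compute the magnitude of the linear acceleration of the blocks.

a ≈ 2.19 m/s²

I = ½MR² = (1/2)(3.24)(0.216)² = 0.07558 kg·m².
Heavier block: m₁g − T₁ = m₁a. Lighter block: T₂ − m₂g = m₂a.
Pulley: (T₁ − T₂)R = Iα = I(a/R), so T₁ − T₂ = (I/R²)a = (1/2)M_p a = 1.620·a.
Adding the three: (m₁ − m₂)g = (m₁ + m₂ + 1.620)a, so a = (4.02 − 2.26)(9.81)/(4.02 + 2.26 + 1.620) = 2.186 m/s².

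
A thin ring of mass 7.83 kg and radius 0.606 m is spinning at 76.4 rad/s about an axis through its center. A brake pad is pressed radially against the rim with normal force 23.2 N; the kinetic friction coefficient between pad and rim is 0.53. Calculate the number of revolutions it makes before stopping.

I = MR² = (7.83)(0.606)² = 2.875 kg·m².
Friction force f = μN = (0.53)(23.2) = 12.30 N at the rim; torque magnitude τ = fR = 7.451 N·m, opposing ω.
|α| = τ/I = 7.451/2.875 = 2.591 rad/s² (deceleration).
ω² = ω₀² − 2|α|θ with ω = 0 ⇒ θ = ω₀²/(2|α|) = 1126 rad = 179.2 rev.

≈ 179 revolutions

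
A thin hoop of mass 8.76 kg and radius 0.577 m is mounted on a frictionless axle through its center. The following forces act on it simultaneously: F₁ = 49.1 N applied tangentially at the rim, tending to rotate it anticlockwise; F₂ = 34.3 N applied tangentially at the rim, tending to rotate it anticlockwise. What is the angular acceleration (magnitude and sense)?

I = MR² = (8.76)(0.577)² = 2.916 kg·m².
Taking anticlockwise as positive: τ₁ = +(49.1)(0.577) = +28.33 N·m; τ₂ = +(34.3)(0.577) = +19.79 N·m.
Net torque τ = 48.12 N·m.
α = τ/I = 48.12/2.916 = 16.50 rad/s².

α ≈ 16.5 rad/s², anticlockwise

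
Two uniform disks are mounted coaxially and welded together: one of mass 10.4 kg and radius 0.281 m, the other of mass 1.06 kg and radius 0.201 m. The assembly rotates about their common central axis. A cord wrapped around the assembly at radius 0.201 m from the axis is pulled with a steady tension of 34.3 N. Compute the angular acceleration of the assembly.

I = ½M₁R₁² + ½M₂R₂² = ½(10.4)(0.281)² + ½(1.06)(0.201)² = 0.4320 kg·m².
τ = F r = (34.3)(0.201) = 6.894 N·m.
α = τ/I = 6.894/0.4320 = 15.96 rad/s².

α ≈ 16.0 rad/s²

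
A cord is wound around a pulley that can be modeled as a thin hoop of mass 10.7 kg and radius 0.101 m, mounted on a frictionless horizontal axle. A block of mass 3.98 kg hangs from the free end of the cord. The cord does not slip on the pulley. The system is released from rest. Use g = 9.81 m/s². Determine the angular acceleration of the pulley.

I = MR² = (10.7)(0.101)² = 0.1092 kg·m².
Block: mg − T = ma. Pulley: TR = Iα. No-slip: a = αR, so T = (I/R²)a = 10.70·a.
Then mg = (m + 10.70)a, so a = (3.98)(9.81)/(3.98 + 10.70) = 2.660 m/s².
α = a/R = 2.660/0.101 = 26.33 rad/s².

α ≈ 26.3 rad/s²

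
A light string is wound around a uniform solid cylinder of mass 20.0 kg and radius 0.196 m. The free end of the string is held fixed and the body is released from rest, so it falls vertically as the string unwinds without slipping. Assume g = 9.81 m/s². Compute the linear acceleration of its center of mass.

a ≈ 6.54 m/s²

Translation: Mg − T = Ma. Rotation about the center: TR = Iα with I = ½MR².
With a = αR: T = (I/R²)a = (1/2)M a, so Mg = (1 + 0.5000)Ma.
a = g/(1 + 0.5000) = 9.81/1.500 = 6.540 m/s².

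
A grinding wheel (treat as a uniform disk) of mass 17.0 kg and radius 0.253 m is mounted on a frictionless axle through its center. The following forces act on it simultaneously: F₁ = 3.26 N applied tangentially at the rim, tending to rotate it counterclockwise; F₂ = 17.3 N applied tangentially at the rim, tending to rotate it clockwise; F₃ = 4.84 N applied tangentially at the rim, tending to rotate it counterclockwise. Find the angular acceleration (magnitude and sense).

I = ½MR² = (1/2)(17.0)(0.253)² = 0.5441 kg·m².
Taking counterclockwise as positive: τ₁ = +(3.26)(0.253) = +0.8248 N·m; τ₂ = −(17.3)(0.253) = −4.377 N·m; τ₃ = +(4.84)(0.253) = +1.225 N·m.
Net torque τ = -2.328 N·m.
α = τ/I = -2.328/0.5441 = -4.278 rad/s².

α ≈ 4.28 rad/s², clockwise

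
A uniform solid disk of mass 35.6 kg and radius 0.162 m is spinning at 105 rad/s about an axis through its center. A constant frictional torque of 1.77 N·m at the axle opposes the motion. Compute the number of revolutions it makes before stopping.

≈ 232 revolutions

I = ½MR² = (1/2)(35.6)(0.162)² = 0.4671 kg·m².
The net torque has magnitude 1.77 N·m, opposing ω.
|α| = τ/I = 1.770/0.4671 = 3.789 rad/s² (deceleration).
ω² = ω₀² − 2|α|θ with ω = 0 ⇒ θ = ω₀²/(2|α|) = 1455 rad = 231.6 rev.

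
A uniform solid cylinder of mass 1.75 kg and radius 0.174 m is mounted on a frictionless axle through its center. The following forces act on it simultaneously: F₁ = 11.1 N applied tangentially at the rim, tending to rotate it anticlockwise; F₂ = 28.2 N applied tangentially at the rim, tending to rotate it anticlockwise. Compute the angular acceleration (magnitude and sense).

α ≈ 258 rad/s², anticlockwise

I = ½MR² = (1/2)(1.75)(0.174)² = 0.02649 kg·m².
Taking anticlockwise as positive: τ₁ = +(11.1)(0.174) = +1.931 N·m; τ₂ = +(28.2)(0.174) = +4.907 N·m.
Net torque τ = 6.838 N·m.
α = τ/I = 6.838/0.02649 = 258.1 rad/s².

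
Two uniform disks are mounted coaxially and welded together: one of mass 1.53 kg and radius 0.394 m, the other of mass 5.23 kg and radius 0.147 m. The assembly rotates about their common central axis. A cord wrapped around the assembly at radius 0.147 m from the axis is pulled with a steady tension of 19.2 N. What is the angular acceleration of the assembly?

I = ½M₁R₁² + ½M₂R₂² = ½(1.53)(0.394)² + ½(5.23)(0.147)² = 0.1753 kg·m².
τ = F r = (19.2)(0.147) = 2.822 N·m.
α = τ/I = 2.822/0.1753 = 16.10 rad/s².

α ≈ 16.1 rad/s²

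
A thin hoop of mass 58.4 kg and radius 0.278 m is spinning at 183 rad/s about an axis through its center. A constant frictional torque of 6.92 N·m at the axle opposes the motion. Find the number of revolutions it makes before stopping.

≈ 1740 revolutions

I = MR² = (58.4)(0.278)² = 4.513 kg·m².
The net torque has magnitude 6.92 N·m, opposing ω.
|α| = τ/I = 6.920/4.513 = 1.533 rad/s² (deceleration).
ω² = ω₀² − 2|α|θ with ω = 0 ⇒ θ = ω₀²/(2|α|) = 10920 rad = 1738 rev.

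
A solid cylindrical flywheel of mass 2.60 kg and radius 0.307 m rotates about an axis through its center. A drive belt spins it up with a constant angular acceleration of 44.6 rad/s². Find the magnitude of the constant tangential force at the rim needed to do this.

I = ½MR² = (1/2)(2.60)(0.307)² = 0.1225 kg·m².
The required torque is τ = Iα = (0.1225)(44.60) = 5.465 N·m.
A tangential force at the rim gives τ = FR, so F = τ/R = 5.465/0.307 = 17.80 N.

F ≈ 17.8 N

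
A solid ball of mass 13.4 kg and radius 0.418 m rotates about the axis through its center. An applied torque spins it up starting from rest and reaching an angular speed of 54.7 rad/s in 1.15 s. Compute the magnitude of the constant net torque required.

τ ≈ 44.5 N·m

I = (2/5)MR² = (2/5)(13.4)(0.418)² = 0.9365 kg·m².
α = Δω/Δt = (54.7 − 0)/1.15 = 47.57 rad/s².
τ = Iα = (0.9365)(47.57) = 44.55 N·m.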